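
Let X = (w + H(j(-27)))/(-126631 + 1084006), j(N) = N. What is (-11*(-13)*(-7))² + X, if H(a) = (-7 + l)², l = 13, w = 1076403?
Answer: 319763927938/319125 ≈ 1.0020e+6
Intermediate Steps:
H(a) = 36 (H(a) = (-7 + 13)² = 6² = 36)
X = 358813/319125 (X = (1076403 + 36)/(-126631 + 1084006) = 1076439/957375 = 1076439*(1/957375) = 358813/319125 ≈ 1.1244)
(-11*(-13)*(-7))² + X = (-11*(-13)*(-7))² + 358813/319125 = (143*(-7))² + 358813/319125 = (-1001)² + 358813/319125 = 1002001 + 358813/319125 = 319763927938/319125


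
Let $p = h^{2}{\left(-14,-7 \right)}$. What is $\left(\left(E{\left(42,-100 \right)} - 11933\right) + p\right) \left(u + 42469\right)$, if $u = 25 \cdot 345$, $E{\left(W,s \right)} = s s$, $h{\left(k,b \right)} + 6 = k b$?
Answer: $333694914$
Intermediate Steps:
$h{\left(k,b \right)} = -6 + b k$ ($h{\left(k,b \right)} = -6 + k b = -6 + b k$)
$E{\left(W,s \right)} = s^{2}$
$p = 8464$ ($p = \left(-6 - -98\right)^{2} = \left(-6 + 98\right)^{2} = 92^{2} = 8464$)
$u = 8625$
$\left(\left(E{\left(42,-100 \right)} - 11933\right) + p\right) \left(u + 42469\right) = \left(\left(\left(-100\right)^{2} - 11933\right) + 8464\right) \left(8625 + 42469\right) = \left(\left(10000 - 11933\right) + 8464\right) 51094 = \left(-1933 + 8464\right) 51094 = 6531 \cdot 51094 = 333694914$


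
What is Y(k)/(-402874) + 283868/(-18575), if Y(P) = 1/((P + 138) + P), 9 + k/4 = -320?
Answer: -285221413341633/18663561067700 ≈ -15.282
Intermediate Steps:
k = -1316 (k = -36 + 4*(-320) = -36 - 1280 = -1316)
Y(P) = 1/(138 + 2*P) (Y(P) = 1/((138 + P) + P) = 1/(138 + 2*P))
Y(k)/(-402874) + 283868/(-18575) = (1/(2*(69 - 1316)))/(-402874) + 283868/(-18575) = ((1/2)/(-1247))*(-1/402874) + 283868*(-1/18575) = ((1/2)*(-1/1247))*(-1/402874) - 283868/18575 = -1/2494*(-1/402874) - 283868/18575 = 1/1004767756 - 283868/18575 = -285221413341633/18663561067700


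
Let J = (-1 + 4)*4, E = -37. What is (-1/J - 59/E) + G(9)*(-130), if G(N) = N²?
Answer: -4674649/444 ≈ -10528.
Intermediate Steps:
J = 12 (J = 3*4 = 12)
(-1/J - 59/E) + G(9)*(-130) = (-1/12 - 59/(-37)) + 9²*(-130) = (-1*1/12 - 59*(-1/37)) + 81*(-130) = (-1/12 + 59/37) - 10530 = 671/444 - 10530 = -4674649/444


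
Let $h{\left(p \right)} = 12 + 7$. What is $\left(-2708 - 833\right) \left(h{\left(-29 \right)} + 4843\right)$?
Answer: $-17216342$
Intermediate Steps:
$h{\left(p \right)} = 19$
$\left(-2708 - 833\right) \left(h{\left(-29 \right)} + 4843\right) = \left(-2708 - 833\right) \left(19 + 4843\right) = \left(-3541\right) 4862 = -17216342$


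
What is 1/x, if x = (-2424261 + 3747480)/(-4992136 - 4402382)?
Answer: -3131506/441073 ≈ -7.0997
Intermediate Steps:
x = -441073/3131506 (x = 1323219/(-9394518) = 1323219*(-1/9394518) = -441073/3131506 ≈ -0.14085)
1/x = 1/(-441073/3131506) = -3131506/441073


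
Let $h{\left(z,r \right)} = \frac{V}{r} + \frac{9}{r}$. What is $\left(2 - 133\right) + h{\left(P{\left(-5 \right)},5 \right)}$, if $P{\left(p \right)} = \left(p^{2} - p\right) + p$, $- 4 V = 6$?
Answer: $- \frac{259}{2} \approx -129.5$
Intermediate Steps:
$V = - \frac{3}{2}$ ($V = \left(- \frac{1}{4}\right) 6 = - \frac{3}{2} \approx -1.5$)
$P{\left(p \right)} = p^{2}$
$h{\left(z,r \right)} = \frac{15}{2 r}$ ($h{\left(z,r \right)} = - \frac{3}{2 r} + \frac{9}{r} = \frac{15}{2 r}$)
$\left(2 - 133\right) + h{\left(P{\left(-5 \right)},5 \right)} = \left(2 - 133\right) + \frac{15}{2 \cdot 5} = -131 + \frac{15}{2} \cdot \frac{1}{5} = -131 + \frac{3}{2} = - \frac{259}{2}$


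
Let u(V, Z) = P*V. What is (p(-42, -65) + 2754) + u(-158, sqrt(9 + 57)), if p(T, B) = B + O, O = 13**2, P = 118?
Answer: -15786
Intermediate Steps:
O = 169
p(T, B) = 169 + B (p(T, B) = B + 169 = 169 + B)
u(V, Z) = 118*V
(p(-42, -65) + 2754) + u(-158, sqrt(9 + 57)) = ((169 - 65) + 2754) + 118*(-158) = (104 + 2754) - 18644 = 2858 - 18644 = -15786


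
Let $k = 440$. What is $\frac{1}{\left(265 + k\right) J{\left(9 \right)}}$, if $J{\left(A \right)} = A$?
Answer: $\frac{1}{6345} \approx 0.0001576$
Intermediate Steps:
$\frac{1}{\left(265 + k\right) J{\left(9 \right)}} = \frac{1}{\left(265 + 440\right) 9} = \frac{1}{705 \cdot 9} = \frac{1}{6345}$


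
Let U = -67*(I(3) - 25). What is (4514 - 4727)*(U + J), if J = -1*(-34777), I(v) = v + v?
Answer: -7678650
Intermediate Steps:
I(v) = 2*v
J = 34777
U = 1273 (U = -67*(2*3 - 25) = -67*(6 - 25) = -67*(-19) = 1273)
(4514 - 4727)*(U + J) = (4514 - 4727)*(1273 + 34777) = -213*36050 = -7678650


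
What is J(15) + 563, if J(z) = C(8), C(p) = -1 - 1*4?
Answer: 558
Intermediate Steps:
C(p) = -5 (C(p) = -1 - 4 = -5)
J(z) = -5
J(15) + 563 = -5 + 563 = 558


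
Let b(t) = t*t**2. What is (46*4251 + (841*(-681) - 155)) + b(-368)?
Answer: -50213362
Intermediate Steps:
b(t) = t**3
(46*4251 + (841*(-681) - 155)) + b(-368) = (46*4251 + (841*(-681) - 155)) + (-368)**3 = (195546 + (-572721 - 155)) - 49836032 = (195546 - 572876) - 49836032 = -377330 - 49836032 = -50213362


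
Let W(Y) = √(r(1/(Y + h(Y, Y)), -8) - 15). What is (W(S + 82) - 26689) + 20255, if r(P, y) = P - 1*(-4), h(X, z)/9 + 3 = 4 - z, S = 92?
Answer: -6434 + I*√21040962/1383 ≈ -6434.0 + 3.3167*I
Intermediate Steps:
h(X, z) = 9 - 9*z (h(X, z) = -27 + 9*(4 - z) = -27 + (36 - 9*z) = 9 - 9*z)
r(P, y) = 4 + P (r(P, y) = P + 4 = 4 + P)
W(Y) = √(-11 + 1/(9 - 8*Y)) (W(Y) = √((4 + 1/(Y + (9 - 9*Y))) - 15) = √((4 + 1/(9 - 8*Y)) - 15) = √(-11 + 1/(9 - 8*Y)))
(W(S + 82) - 26689) + 20255 = (√2*√((49 - 44*(92 + 82))/(-9 + 8*(92 + 82))) - 26689) + 20255 = (√2*√((49 - 44*174)/(-9 + 8*174)) - 26689) + 20255 = (√2*√((49 - 7656)/(-9 + 1392)) - 26689) + 20255 = (√2*√(-7607/1383) - 26689) + 20255 = (√2*(I*√10520481/1383) - 26689) + 20255 = (I*√21040962/1383 - 26689) + 20255 = (-26689 + I*√21040962/1383) + 20255 = -6434 + I*√21040962/1383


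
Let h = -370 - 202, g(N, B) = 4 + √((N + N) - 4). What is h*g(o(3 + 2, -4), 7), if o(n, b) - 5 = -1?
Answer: -3432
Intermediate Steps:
o(n, b) = 4 (o(n, b) = 5 - 1 = 4)
g(N, B) = 4 + √(-4 + 2*N) (g(N, B) = 4 + √(2*N - 4) = 4 + √(-4 + 2*N))
h = -572
h*g(o(3 + 2, -4), 7) = -572*(4 + √(-4 + 2*4)) = -572*(4 + √(-4 + 8)) = -572*(4 + √4) = -572*(4 + 2) = -572*6 = -3432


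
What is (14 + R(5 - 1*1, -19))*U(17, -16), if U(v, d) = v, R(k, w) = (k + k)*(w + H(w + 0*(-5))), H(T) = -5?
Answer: -3026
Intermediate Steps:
R(k, w) = 2*k*(-5 + w) (R(k, w) = (k + k)*(w - 5) = (2*k)*(-5 + w) = 2*k*(-5 + w))
(14 + R(5 - 1*1, -19))*U(17, -16) = (14 + 2*(5 - 1*1)*(-5 - 19))*17 = (14 + 2*(5 - 1)*(-24))*17 = (14 + 2*4*(-24))*17 = (14 - 192)*17 = -178*17 = -3026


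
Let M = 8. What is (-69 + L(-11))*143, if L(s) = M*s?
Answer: -22451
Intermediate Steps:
L(s) = 8*s
(-69 + L(-11))*143 = (-69 + 8*(-11))*143 = (-69 - 88)*143 = -157*143 = -22451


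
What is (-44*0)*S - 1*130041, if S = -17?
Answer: -130041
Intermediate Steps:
(-44*0)*S - 1*130041 = -44*0*(-17) - 1*130041 = 0*(-17) - 130041 = 0 - 130041 = -130041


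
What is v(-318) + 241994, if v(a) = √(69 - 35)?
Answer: 241994 + √34 ≈ 2.4200e+5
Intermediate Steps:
v(a) = √34
v(-318) + 241994 = √34 + 241994 = 241994 + √34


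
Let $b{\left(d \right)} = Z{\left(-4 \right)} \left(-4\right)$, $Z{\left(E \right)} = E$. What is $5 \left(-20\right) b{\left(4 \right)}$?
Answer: $-1600$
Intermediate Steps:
$b{\left(d \right)} = 16$ ($b{\left(d \right)} = \left(-4\right) \left(-4\right) = 16$)
$5 \left(-20\right) b{\left(4 \right)} = 5 \left(-20\right) 16 = \left(-100\right) 16 = -1600$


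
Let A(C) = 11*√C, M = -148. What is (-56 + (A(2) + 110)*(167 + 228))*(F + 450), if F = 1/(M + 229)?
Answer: 1581754694/81 + 158379595*√2/81 ≈ 2.2293e+7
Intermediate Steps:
F = 1/81 (F = 1/(-148 + 229) = 1/81 ≈ 0.012346)
(-56 + (A(2) + 110)*(167 + 228))*(F + 450) = (-56 + (11*√2 + 110)*(167 + 228))*(1/81 + 450) = (-56 + (110 + 11*√2)*395)*(36451/81) = (-56 + (43450 + 4345*√2))*(36451/81) = (43394 + 4345*√2)*(36451/81) = 1581754694/81 + 158379595*√2/81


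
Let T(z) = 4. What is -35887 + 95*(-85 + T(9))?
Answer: -43582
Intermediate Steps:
-35887 + 95*(-85 + T(9)) = -35887 + 95*(-85 + 4) = -35887 + 95*(-81) = -35887 - 7695 = -43582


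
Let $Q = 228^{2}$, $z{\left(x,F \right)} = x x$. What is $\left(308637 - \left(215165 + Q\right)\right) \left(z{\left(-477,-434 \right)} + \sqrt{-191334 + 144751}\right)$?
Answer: $9439723152 + 41488 i \sqrt{46583} \approx 9.4397 \cdot 10^{9} + 8.9544 \cdot 10^{6} i$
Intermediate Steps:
$z{\left(x,F \right)} = x^{2}$
$Q = 51984$
$\left(308637 - \left(215165 + Q\right)\right) \left(z{\left(-477,-434 \right)} + \sqrt{-191334 + 144751}\right) = \left(308637 - 267149\right) \left(\left(-477\right)^{2} + \sqrt{-191334 + 144751}\right) = \left(308637 - 267149\right) \left(227529 + \sqrt{-46583}\right) = \left(308637 - 267149\right) \left(227529 + i \sqrt{46583}\right) = 41488 \left(227529 + i \sqrt{46583}\right) = 9439723152 + 41488 i \sqrt{46583}$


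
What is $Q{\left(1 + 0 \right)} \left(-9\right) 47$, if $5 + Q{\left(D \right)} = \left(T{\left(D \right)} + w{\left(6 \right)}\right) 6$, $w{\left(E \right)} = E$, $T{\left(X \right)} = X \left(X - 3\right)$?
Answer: $-8037$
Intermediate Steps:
$T{\left(X \right)} = X \left(-3 + X\right)$
$Q{\left(D \right)} = 31 + 6 D \left(-3 + D\right)$ ($Q{\left(D \right)} = -5 + \left(D \left(-3 + D\right) + 6\right) 6 = -5 + \left(6 + D \left(-3 + D\right)\right) 6 = -5 + \left(36 + 6 D \left(-3 + D\right)\right) = 31 + 6 D \left(-3 + D\right)$)
$Q{\left(1 + 0 \right)} \left(-9\right) 47 = \left(31 + 6 \left(1 + 0\right) \left(-3 + \left(1 + 0\right)\right)\right) \left(-9\right) 47 = \left(31 + 6 \cdot 1 \left(-3 + 1\right)\right) \left(-9\right) 47 = \left(31 + 6 \cdot 1 \left(-2\right)\right) \left(-9\right) 47 = \left(31 - 12\right) \left(-9\right) 47 = 19 \left(-9\right) 47 = \left(-171\right) 47 = -8037$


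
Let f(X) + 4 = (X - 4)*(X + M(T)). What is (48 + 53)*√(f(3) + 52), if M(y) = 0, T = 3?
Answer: 303*√5 ≈ 677.53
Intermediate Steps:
f(X) = -4 + X*(-4 + X) (f(X) = -4 + (X - 4)*(X + 0) = -4 + (-4 + X)*X = -4 + X*(-4 + X))
(48 + 53)*√(f(3) + 52) = (48 + 53)*√((-4 + 3² - 4*3) + 52) = 101*√((-4 + 9 - 12) + 52) = 101*√(-7 + 52) = 101*√45 = 101*(3*√5) = 303*√5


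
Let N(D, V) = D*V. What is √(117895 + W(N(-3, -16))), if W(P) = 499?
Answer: √118394 ≈ 344.08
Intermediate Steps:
√(117895 + W(N(-3, -16))) = √(117895 + 499) = √118394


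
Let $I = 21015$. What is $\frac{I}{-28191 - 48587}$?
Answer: $- \frac{21015}{76778} \approx -0.27371$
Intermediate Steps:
$\frac{I}{-28191 - 48587} = \frac{21015}{-28191 - 48587} = \frac{21015}{-76778} = 21015 \left(- \frac{1}{76778}\right) = - \frac{21015}{76778}$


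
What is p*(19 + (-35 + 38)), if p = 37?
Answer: 814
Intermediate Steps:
p*(19 + (-35 + 38)) = 37*(19 + (-35 + 38)) = 37*(19 + 3) = 37*22 = 814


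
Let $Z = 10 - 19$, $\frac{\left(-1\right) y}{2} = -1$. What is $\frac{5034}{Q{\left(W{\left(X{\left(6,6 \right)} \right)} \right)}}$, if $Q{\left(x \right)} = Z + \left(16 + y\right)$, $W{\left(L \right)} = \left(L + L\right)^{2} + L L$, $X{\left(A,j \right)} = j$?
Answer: $\frac{1678}{3} \approx 559.33$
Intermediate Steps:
$y = 2$ ($y = \left(-2\right) \left(-1\right) = 2$)
$Z = -9$ ($Z = 10 - 19 = -9$)
$W{\left(L \right)} = 5 L^{2}$ ($W{\left(L \right)} = \left(2 L\right)^{2} + L^{2} = 4 L^{2} + L^{2} = 5 L^{2}$)
$Q{\left(x \right)} = 9$ ($Q{\left(x \right)} = -9 + \left(16 + 2\right) = -9 + 18 = 9$)
$\frac{5034}{Q{\left(W{\left(X{\left(6,6 \right)} \right)} \right)}} = \frac{5034}{9} = 5034 \cdot \frac{1}{9} = \frac{1678}{3}$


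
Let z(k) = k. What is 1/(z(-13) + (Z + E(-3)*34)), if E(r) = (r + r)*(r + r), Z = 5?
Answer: 1/1216 ≈ 0.00082237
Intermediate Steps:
E(r) = 4*r² (E(r) = (2*r)*(2*r) = 4*r²)
1/(z(-13) + (Z + E(-3)*34)) = 1/(-13 + (5 + (4*(-3)²)*34)) = 1/(-13 + (5 + (4*9)*34)) = 1/(-13 + (5 + 36*34)) = 1/(-13 + (5 + 1224)) = 1/(-13 + 1229) = 1/1216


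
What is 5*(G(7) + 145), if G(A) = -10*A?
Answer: 375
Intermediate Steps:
5*(G(7) + 145) = 5*(-10*7 + 145) = 5*(-70 + 145) = 5*75 = 375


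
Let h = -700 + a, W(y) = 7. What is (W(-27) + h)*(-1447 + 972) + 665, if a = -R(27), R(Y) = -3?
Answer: 328415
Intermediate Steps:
a = 3 (a = -1*(-3) = 3)
h = -697 (h = -700 + 3 = -697)
(W(-27) + h)*(-1447 + 972) + 665 = (7 - 697)*(-1447 + 972) + 665 = -690*(-475) + 665 = 327750 + 665 = 328415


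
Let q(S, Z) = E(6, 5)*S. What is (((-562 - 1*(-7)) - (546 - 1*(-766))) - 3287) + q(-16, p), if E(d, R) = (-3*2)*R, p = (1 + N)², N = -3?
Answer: -4674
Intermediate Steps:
p = 4 (p = (1 - 3)² = (-2)² = 4)
E(d, R) = -6*R
q(S, Z) = -30*S (q(S, Z) = (-6*5)*S = -30*S)
(((-562 - 1*(-7)) - (546 - 1*(-766))) - 3287) + q(-16, p) = (((-562 - 1*(-7)) - (546 - 1*(-766))) - 3287) - 30*(-16) = (((-562 + 7) - (546 + 766)) - 3287) + 480 = ((-555 - 1*1312) - 3287) + 480 = ((-555 - 1312) - 3287) + 480 = (-1867 - 3287) + 480 = -5154 + 480 = -4674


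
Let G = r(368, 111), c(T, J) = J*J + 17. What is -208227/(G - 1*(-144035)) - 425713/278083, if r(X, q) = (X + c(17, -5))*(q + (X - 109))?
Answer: -183802622896/82238876005 ≈ -2.2350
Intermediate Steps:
c(T, J) = 17 + J² (c(T, J) = J² + 17 = 17 + J²)
r(X, q) = (42 + X)*(-109 + X + q) (r(X, q) = (X + (17 + (-5)²))*(q + (X - 109)) = (X + (17 + 25))*(q + (-109 + X)) = (X + 42)*(-109 + X + q) = (42 + X)*(-109 + X + q))
G = 151700 (G = -4578 + 368² - 67*368 + 42*111 + 368*111 = -4578 + 135424 - 24656 + 4662 + 40848 = 151700)
-208227/(G - 1*(-144035)) - 425713/278083 = -208227/(151700 - 1*(-144035)) - 425713/278083 = -208227/(151700 + 144035) - 425713*1/278083 = -208227/295735 - 425713/278083 = -183802622896/82238876005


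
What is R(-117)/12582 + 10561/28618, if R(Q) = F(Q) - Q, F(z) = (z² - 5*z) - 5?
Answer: 272288525/180035838 ≈ 1.5124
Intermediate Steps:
F(z) = -5 + z² - 5*z
R(Q) = -5 + Q² - 6*Q (R(Q) = (-5 + Q² - 5*Q) - Q = -5 + Q² - 6*Q)
R(-117)/12582 + 10561/28618 = (-5 + (-117)² - 6*(-117))/12582 + 10561/28618 = (-5 + 13689 + 702)*(1/12582) + 10561*(1/28618) = 14386*(1/12582) + 10561/28618 = 7193/6291 + 10561/28618 = 272288525/180035838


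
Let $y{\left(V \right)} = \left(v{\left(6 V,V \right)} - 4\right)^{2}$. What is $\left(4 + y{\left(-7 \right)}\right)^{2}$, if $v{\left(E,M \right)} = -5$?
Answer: $7225$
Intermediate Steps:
$y{\left(V \right)} = 81$ ($y{\left(V \right)} = \left(-5 - 4\right)^{2} = \left(-9\right)^{2} = 81$)
$\left(4 + y{\left(-7 \right)}\right)^{2} = \left(4 + 81\right)^{2} = 85^{2} = 7225$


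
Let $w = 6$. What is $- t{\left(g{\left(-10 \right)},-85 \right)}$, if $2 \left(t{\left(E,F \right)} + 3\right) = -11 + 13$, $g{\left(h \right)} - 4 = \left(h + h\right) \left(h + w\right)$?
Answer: $2$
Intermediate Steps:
$g{\left(h \right)} = 4 + 2 h \left(6 + h\right)$ ($g{\left(h \right)} = 4 + \left(h + h\right) \left(h + 6\right) = 4 + 2 h \left(6 + h\right)$)
$t{\left(E,F \right)} = -2$ ($t{\left(E,F \right)} = -3 + \frac{-11 + 13}{2} = -3 + \frac{1}{2} \cdot 2 = -3 + 1 = -2$)
$- t{\left(g{\left(-10 \right)},-85 \right)} = \left(-1\right) \left(-2\right) = 2$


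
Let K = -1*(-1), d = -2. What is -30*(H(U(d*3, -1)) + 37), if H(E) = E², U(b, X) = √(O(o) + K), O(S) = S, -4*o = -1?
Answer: -2295/2 ≈ -1147.5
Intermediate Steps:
o = ¼ (o = -¼*(-1) = ¼ ≈ 0.25000)
K = 1
U(b, X) = √5/2 (U(b, X) = √(¼ + 1) = √(5/4) = √5/2)
-30*(H(U(d*3, -1)) + 37) = -30*((√5/2)² + 37) = -30*(5/4 + 37) = -30*153/4 = -2295/2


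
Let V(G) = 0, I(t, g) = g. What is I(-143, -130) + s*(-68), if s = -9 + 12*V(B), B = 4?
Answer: 482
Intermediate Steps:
s = -9 (s = -9 + 12*0 = -9 + 0 = -9)
I(-143, -130) + s*(-68) = -130 - 9*(-68) = -130 + 612 = 482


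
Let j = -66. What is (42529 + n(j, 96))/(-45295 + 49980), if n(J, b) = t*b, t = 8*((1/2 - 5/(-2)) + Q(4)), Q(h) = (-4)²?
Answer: 57121/4685 ≈ 12.192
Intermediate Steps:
Q(h) = 16
t = 152 (t = 8*((1/2 - 5/(-2)) + 16) = 8*((1*(½) - 5*(-½)) + 16) = 8*((½ + 5/2) + 16) = 8*(3 + 16) = 8*19 = 152)
n(J, b) = 152*b
(42529 + n(j, 96))/(-45295 + 49980) = (42529 + 152*96)/(-45295 + 49980) = (42529 + 14592)/4685 = 57121*(1/4685) = 57121/4685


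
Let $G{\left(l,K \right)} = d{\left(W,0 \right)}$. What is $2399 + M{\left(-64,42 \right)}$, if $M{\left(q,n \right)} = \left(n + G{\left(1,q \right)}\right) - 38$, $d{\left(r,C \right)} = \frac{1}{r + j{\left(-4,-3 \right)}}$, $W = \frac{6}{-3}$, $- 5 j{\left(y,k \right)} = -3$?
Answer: $\frac{16816}{7} \approx 2402.3$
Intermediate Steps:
$j{\left(y,k \right)} = \frac{3}{5}$ ($j{\left(y,k \right)} = \left(- \frac{1}{5}\right) \left(-3\right) = \frac{3}{5}$)
$W = -2$ ($W = 6 \left(- \frac{1}{3}\right) = -2$)
$d{\left(r,C \right)} = \frac{1}{\frac{3}{5} + r}$ ($d{\left(r,C \right)} = \frac{1}{r + \frac{3}{5}} = \frac{1}{\frac{3}{5} + r}$)
$G{\left(l,K \right)} = - \frac{5}{7}$ ($G{\left(l,K \right)} = \frac{5}{3 + 5 \left(-2\right)} = \frac{5}{3 - 10} = \frac{5}{-7} = 5 \left(- \frac{1}{7}\right) = - \frac{5}{7}$)
$M{\left(q,n \right)} = - \frac{271}{7} + n$ ($M{\left(q,n \right)} = \left(n - \frac{5}{7}\right) - 38 = \left(- \frac{5}{7} + n\right) - 38 = - \frac{271}{7} + n$)
$2399 + M{\left(-64,42 \right)} = 2399 + \left(- \frac{271}{7} + 42\right) = 2399 + \frac{23}{7} = \frac{16816}{7}$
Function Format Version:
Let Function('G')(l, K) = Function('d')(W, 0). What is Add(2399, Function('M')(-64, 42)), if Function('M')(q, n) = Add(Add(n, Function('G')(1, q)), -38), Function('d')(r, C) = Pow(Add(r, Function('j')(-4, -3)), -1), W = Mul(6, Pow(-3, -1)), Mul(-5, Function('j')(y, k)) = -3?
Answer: Rational(16816, 7) ≈ 2402.3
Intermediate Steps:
Function('j')(y, k) = Rational(3, 5) (Function('j')(y, k) = Mul(Rational(-1, 5), -3) = Rational(3, 5))
W = -2 (W = Mul(6, Rational(-1, 3)) = -2)
Function('d')(r, C) = Pow(Add(Rational(3, 5), r), -1) (Function('d')(r, C) = Pow(Add(r, Rational(3, 5)), -1) = Pow(Add(Rational(3, 5), r), -1))
Function('G')(l, K) = Rational(-5, 7) (Function('G')(l, K) = Mul(5, Pow(Add(3, Mul(5, -2)), -1)) = Mul(5, Pow(Add(3, -10), -1)) = Mul(5, Pow(-7, -1)) = Mul(5, Rational(-1, 7)) = Rational(-5, 7))
Function('M')(q, n) = Add(Rational(-271, 7), n) (Function('M')(q, n) = Add(Add(n, Rational(-5, 7)), -38) = Add(Add(Rational(-5, 7), n), -38) = Add(Rational(-271, 7), n))
Add(2399, Function('M')(-64, 42)) = Add(2399, Add(Rational(-271, 7), 42)) = Add(2399, Rational(23, 7)) = Rational(16816, 7)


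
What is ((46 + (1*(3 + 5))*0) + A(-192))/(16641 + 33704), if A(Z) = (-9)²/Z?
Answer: 2917/3222080 ≈ 0.00090532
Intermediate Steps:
A(Z) = 81/Z
((46 + (1*(3 + 5))*0) + A(-192))/(16641 + 33704) = ((46 + (1*(3 + 5))*0) + 81/(-192))/(16641 + 33704) = ((46 + (1*8)*0) + 81*(-1/192))/50345 = ((46 + 8*0) - 27/64)*(1/50345) = ((46 + 0) - 27/64)*(1/50345) = (46 - 27/64)*(1/50345) = (2917/64)*(1/50345) = 2917/3222080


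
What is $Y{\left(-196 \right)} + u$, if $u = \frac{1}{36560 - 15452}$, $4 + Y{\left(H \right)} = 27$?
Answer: $\frac{485485}{21108} \approx 23.0$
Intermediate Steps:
$Y{\left(H \right)} = 23$ ($Y{\left(H \right)} = -4 + 27 = 23$)
$u = \frac{1}{21108} \approx 4.7375 \cdot 10^{-5}$
$Y{\left(-196 \right)} + u = 23 + \frac{1}{21108} = \frac{485485}{21108}$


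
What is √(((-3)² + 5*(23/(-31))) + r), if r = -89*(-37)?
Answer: √3169657/31 ≈ 57.431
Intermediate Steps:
r = 3293
√(((-3)² + 5*(23/(-31))) + r) = √(((-3)² + 5*(23/(-31))) + 3293) = √((9 + 5*(23*(-1/31))) + 3293) = √((9 + 5*(-23/31)) + 3293) = √((9 - 115/31) + 3293) = √(164/31 + 3293) = √(102247/31) = √3169657/31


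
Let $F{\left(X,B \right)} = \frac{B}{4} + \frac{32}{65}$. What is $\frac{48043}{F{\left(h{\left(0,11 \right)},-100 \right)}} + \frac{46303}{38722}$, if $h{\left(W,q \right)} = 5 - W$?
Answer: $- \frac{6360374069}{3246534} \approx -1959.1$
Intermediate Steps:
$F{\left(X,B \right)} = \frac{32}{65} + \frac{B}{4}$ ($F{\left(X,B \right)} = B \frac{1}{4} + 32 \cdot \frac{1}{65} = \frac{B}{4} + \frac{32}{65} = \frac{32}{65} + \frac{B}{4}$)
$\frac{48043}{F{\left(h{\left(0,11 \right)},-100 \right)}} + \frac{46303}{38722} = \frac{48043}{\frac{32}{65} + \frac{1}{4} \left(-100\right)} + \frac{46303}{38722} = \frac{48043}{\frac{32}{65} - 25} + 46303 \cdot \frac{1}{38722} = \frac{48043}{- \frac{1593}{65}} + \frac{2437}{2038} = 48043 \left(- \frac{65}{1593}\right) + \frac{2437}{2038} = - \frac{3122795}{1593} + \frac{2437}{2038} = - \frac{6360374069}{3246534}$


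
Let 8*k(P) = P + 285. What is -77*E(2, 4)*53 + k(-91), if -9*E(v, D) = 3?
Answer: 16615/12 ≈ 1384.6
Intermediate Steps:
E(v, D) = -1/3 (E(v, D) = -1/9*3 = -1/3)
k(P) = 285/8 + P/8 (k(P) = (P + 285)/8 = (285 + P)/8 = 285/8 + P/8)
-77*E(2, 4)*53 + k(-91) = -77*(-1/3)*53 + (285/8 + (1/8)*(-91)) = (77/3)*53 + (285/8 - 91/8) = 4081/3 + 97/4 = 16615/12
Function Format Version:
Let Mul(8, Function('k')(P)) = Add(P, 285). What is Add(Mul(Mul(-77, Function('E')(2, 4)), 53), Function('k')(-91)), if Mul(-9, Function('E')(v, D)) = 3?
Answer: Rational(16615, 12) ≈ 1384.6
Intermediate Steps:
Function('E')(v, D) = Rational(-1, 3) (Function('E')(v, D) = Mul(Rational(-1, 9), 3) = Rational(-1, 3))
Function('k')(P) = Add(Rational(285, 8), Mul(Rational(1, 8), P)) (Function('k')(P) = Mul(Rational(1, 8), Add(P, 285)) = Mul(Rational(1, 8), Add(285, P)) = Add(Rational(285, 8), Mul(Rational(1, 8), P)))
Add(Mul(Mul(-77, Function('E')(2, 4)), 53), Function('k')(-91)) = Add(Mul(Mul(-77, Rational(-1, 3)), 53), Add(Rational(285, 8), Mul(Rational(1, 8), -91))) = Add(Mul(Rational(77, 3), 53), Add(Rational(285, 8), Rational(-91, 8))) = Add(Rational(4081, 3), Rational(97, 4)) = Rational(16615, 12)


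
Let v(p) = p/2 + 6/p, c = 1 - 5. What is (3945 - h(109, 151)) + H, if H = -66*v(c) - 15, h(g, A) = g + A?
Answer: 3901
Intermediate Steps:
c = -4
v(p) = p/2 + 6/p (v(p) = p*(1/2) + 6/p = p/2 + 6/p)
h(g, A) = A + g
H = 216 (H = -66*((1/2)*(-4) + 6/(-4)) - 15 = -66*(-2 + 6*(-1/4)) - 15 = -66*(-2 - 3/2) - 15 = -66*(-7/2) - 15 = 231 - 15 = 216)
(3945 - h(109, 151)) + H = (3945 - (151 + 109)) + 216 = (3945 - 1*260) + 216 = (3945 - 260) + 216 = 3685 + 216 = 3901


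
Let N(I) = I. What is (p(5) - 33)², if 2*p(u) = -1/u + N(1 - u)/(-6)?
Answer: 966289/900 ≈ 1073.7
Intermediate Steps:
p(u) = -1/12 - 1/(2*u) + u/12 (p(u) = (-1/u + (1 - u)/(-6))/2 = (-1/u + (1 - u)*(-⅙))/2 = (-1/u + (-⅙ + u/6))/2 = (-⅙ - 1/u + u/6)/2 = -1/12 - 1/(2*u) + u/12)
(p(5) - 33)² = ((1/12)*(-6 + 5*(-1 + 5))/5 - 33)² = ((1/12)*(⅕)*(-6 + 5*4) - 33)² = ((1/12)*(⅕)*(-6 + 20) - 33)² = ((1/12)*(⅕)*14 - 33)² = (7/30 - 33)² = (-983/30)² = 966289/900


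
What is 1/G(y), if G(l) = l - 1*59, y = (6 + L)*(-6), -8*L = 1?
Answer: -4/377 ≈ -0.010610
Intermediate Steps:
L = -⅛ (L = -⅛*1 = -⅛ ≈ -0.12500)
y = -141/4 (y = (6 - ⅛)*(-6) = (47/8)*(-6) = -141/4 ≈ -35.250)
G(l) = -59 + l (G(l) = l - 59 = -59 + l)
1/G(y) = 1/(-59 - 141/4) = 1/(-377/4) = -4/377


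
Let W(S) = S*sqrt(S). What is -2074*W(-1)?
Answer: 2074*I ≈ 2074.0*I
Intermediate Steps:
W(S) = S**(3/2)
-2074*W(-1) = -(-2074)*I = 2074*I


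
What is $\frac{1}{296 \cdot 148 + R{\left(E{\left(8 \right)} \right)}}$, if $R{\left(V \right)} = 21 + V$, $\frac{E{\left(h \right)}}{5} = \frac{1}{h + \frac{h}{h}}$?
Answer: $\frac{9}{394466} \approx 2.2816 \cdot 10^{-5}$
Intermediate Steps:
$E{\left(h \right)} = \frac{5}{1 + h}$ ($E{\left(h \right)} = \frac{5}{h + \frac{h}{h}} = \frac{5}{h + 1} = \frac{5}{1 + h}$)
$\frac{1}{296 \cdot 148 + R{\left(E{\left(8 \right)} \right)}} = \frac{1}{296 \cdot 148 + \left(21 + \frac{5}{1 + 8}\right)} = \frac{1}{43808 + \left(21 + \frac{5}{9}\right)} = \frac{1}{43808 + \frac{194}{9}} = \frac{1}{\frac{394466}{9}} = \frac{9}{394466}$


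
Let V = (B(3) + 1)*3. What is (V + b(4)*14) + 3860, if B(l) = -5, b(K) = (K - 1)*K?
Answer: 4016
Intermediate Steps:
b(K) = K*(-1 + K) (b(K) = (-1 + K)*K = K*(-1 + K))
V = -12 (V = (-5 + 1)*3 = -4*3 = -12)
(V + b(4)*14) + 3860 = (-12 + (4*(-1 + 4))*14) + 3860 = (-12 + (4*3)*14) + 3860 = (-12 + 12*14) + 3860 = (-12 + 168) + 3860 = 156 + 3860 = 4016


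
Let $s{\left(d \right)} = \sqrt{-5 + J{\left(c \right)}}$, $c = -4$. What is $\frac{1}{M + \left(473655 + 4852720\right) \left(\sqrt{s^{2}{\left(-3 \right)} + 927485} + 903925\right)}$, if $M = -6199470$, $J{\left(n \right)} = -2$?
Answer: $\frac{962927464481}{4636141246698662937878055} - \frac{213055 \sqrt{927478}}{927228249339732587575611} \approx 2.0748 \cdot 10^{-13}$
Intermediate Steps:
$s{\left(d \right)} = i \sqrt{7}$ ($s{\left(d \right)} = \sqrt{-5 - 2} = \sqrt{-7} = i \sqrt{7}$)
$\frac{1}{M + \left(473655 + 4852720\right) \left(\sqrt{s^{2}{\left(-3 \right)} + 927485} + 903925\right)} = \frac{1}{-6199470 + \left(473655 + 4852720\right) \left(\sqrt{\left(i \sqrt{7}\right)^{2} + 927485} + 903925\right)} = \frac{1}{-6199470 + 5326375 \left(\sqrt{-7 + 927485} + 903925\right)} = \frac{1}{-6199470 + 5326375 \left(\sqrt{927478} + 903925\right)} = \frac{1}{-6199470 + 5326375 \left(903925 + \sqrt{927478}\right)} = \frac{1}{-6199470 + \left(4814643521875 + 5326375 \sqrt{927478}\right)} = \frac{1}{4814637322405 + 5326375 \sqrt{927478}}$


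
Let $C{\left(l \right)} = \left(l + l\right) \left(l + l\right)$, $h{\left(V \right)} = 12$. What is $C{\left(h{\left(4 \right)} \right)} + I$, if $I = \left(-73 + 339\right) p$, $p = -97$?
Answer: $-25226$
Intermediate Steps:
$I = -25802$ ($I = \left(-73 + 339\right) \left(-97\right) = 266 \left(-97\right) = -25802$)
$C{\left(l \right)} = 4 l^{2}$ ($C{\left(l \right)} = 2 l 2 l = 4 l^{2}$)
$C{\left(h{\left(4 \right)} \right)} + I = 4 \cdot 12^{2} - 25802 = 4 \cdot 144 - 25802 = 576 - 25802 = -25226$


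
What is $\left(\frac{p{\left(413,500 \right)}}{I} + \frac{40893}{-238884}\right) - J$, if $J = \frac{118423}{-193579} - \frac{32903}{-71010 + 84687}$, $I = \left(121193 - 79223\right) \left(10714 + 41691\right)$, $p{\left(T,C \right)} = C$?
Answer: $\frac{215922294731612101}{75860967425673244} \approx 2.8463$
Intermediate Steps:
$I = 2199437850$ ($I = 41970 \cdot 52405 = 2199437850$)
$J = - \frac{7989001208}{2647579983}$ ($J = 118423 \left(- \frac{1}{193579}\right) - \frac{32903}{13677} = - \frac{118423}{193579} - \frac{32903}{13677} = - \frac{7989001208}{2647579983} \approx -3.0175$)
$\left(\frac{p{\left(413,500 \right)}}{I} + \frac{40893}{-238884}\right) - J = \left(\frac{500}{2199437850} + \frac{40893}{-238884}\right) - - \frac{7989001208}{2647579983} = \left(500 \cdot \frac{1}{2199437850} + 40893 \left(- \frac{1}{238884}\right)\right) + \frac{7989001208}{2647579983} = \left(\frac{10}{43988757} - \frac{13631}{79628}\right) + \frac{7989001208}{2647579983} = - \frac{599609950387}{3502736742396} + \frac{7989001208}{2647579983} = \frac{215922294731612101}{75860967425673244}$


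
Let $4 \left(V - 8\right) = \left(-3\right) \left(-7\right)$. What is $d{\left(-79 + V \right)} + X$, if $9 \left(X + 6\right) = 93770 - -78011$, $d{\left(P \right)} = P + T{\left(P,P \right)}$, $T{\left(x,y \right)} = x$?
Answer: $\frac{341087}{18} \approx 18949.0$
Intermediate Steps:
$V = \frac{53}{4}$ ($V = 8 + \frac{\left(-3\right) \left(-7\right)}{4} = 8 + \frac{1}{4} \cdot 21 = 8 + \frac{21}{4} = \frac{53}{4} \approx 13.25$)
$d{\left(P \right)} = 2 P$ ($d{\left(P \right)} = P + P = 2 P$)
$X = \frac{171727}{9}$ ($X = -6 + \frac{93770 - -78011}{9} = -6 + \frac{93770 + 78011}{9} = -6 + \frac{1}{9} \cdot 171781 = -6 + \frac{171781}{9} = \frac{171727}{9} \approx 19081.0$)
$d{\left(-79 + V \right)} + X = 2 \left(-79 + \frac{53}{4}\right) + \frac{171727}{9} = 2 \left(- \frac{263}{4}\right) + \frac{171727}{9} = - \frac{263}{2} + \frac{171727}{9} = \frac{341087}{18}$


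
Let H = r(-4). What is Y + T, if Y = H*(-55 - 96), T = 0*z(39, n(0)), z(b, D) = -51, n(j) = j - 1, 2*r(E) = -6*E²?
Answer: 7248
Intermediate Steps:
r(E) = -3*E² (r(E) = (-6*E²)/2 = -3*E²)
n(j) = -1 + j
H = -48 (H = -3*(-4)² = -3*16 = -48)
T = 0 (T = 0*(-51) = 0)
Y = 7248 (Y = -48*(-55 - 96) = -48*(-151) = 7248)
Y + T = 7248 + 0 = 7248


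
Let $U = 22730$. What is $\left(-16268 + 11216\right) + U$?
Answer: $17678$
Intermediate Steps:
$\left(-16268 + 11216\right) + U = \left(-16268 + 11216\right) + 22730 = -5052 + 22730 = 17678$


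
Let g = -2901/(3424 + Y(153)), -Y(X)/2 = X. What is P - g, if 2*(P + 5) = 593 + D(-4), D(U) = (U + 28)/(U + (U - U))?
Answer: 451222/1559 ≈ 289.43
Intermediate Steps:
Y(X) = -2*X
D(U) = (28 + U)/U (D(U) = (28 + U)/(U + 0) = (28 + U)/U)
P = 577/2 (P = -5 + (593 + (28 - 4)/(-4))/2 = -5 + (593 - ¼*24)/2 = -5 + (593 - 6)/2 = -5 + (½)*587 = -5 + 587/2 = 577/2 ≈ 288.50)
g = -2901/3118 (g = -2901/(3424 - 2*153) = -2901/(3424 - 306) = -2901/3118 ≈ -0.93040)
P - g = 577/2 - 1*(-2901/3118) = 577/2 + 2901/3118 = 451222/1559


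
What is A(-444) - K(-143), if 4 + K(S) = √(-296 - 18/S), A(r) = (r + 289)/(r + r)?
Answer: 3707/888 - I*√6050330/143 ≈ 4.1746 - 17.201*I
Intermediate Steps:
A(r) = (289 + r)/(2*r) (A(r) = (289 + r)/((2*r)) = (289 + r)*(1/(2*r)) = (289 + r)/(2*r))
K(S) = -4 + √(-296 - 18/S)
A(-444) - K(-143) = (½)*(289 - 444)/(-444) - (-4 + √(-296 - 18/(-143))) = (½)*(-1/444)*(-155) - (-4 + √(-296 - 18*(-1/143))) = 155/888 - (-4 + √(-296 + 18/143)) = 155/888 - (-4 + √(-42310/143)) = 155/888 - (-4 + I*√6050330/143) = 155/888 + (4 - I*√6050330/143) = 3707/888 - I*√6050330/143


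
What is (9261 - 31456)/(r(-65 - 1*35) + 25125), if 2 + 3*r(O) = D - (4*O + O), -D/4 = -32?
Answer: -66585/76001 ≈ -0.87611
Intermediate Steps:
D = 128 (D = -4*(-32) = 128)
r(O) = 42 - 5*O/3 (r(O) = -⅔ + (128 - (4*O + O))/3 = -⅔ + (128 - 5*O)/3 = -⅔ + (128/3 - 5*O/3) = 42 - 5*O/3)
(9261 - 31456)/(r(-65 - 1*35) + 25125) = (9261 - 31456)/((42 - 5*(-65 - 1*35)/3) + 25125) = -22195/((42 - 5*(-65 - 35)/3) + 25125) = -22195/((42 - 5/3*(-100)) + 25125) = -22195/((42 + 500/3) + 25125) = -22195/(626/3 + 25125) = -22195/76001/3 = -22195*3/76001 = -66585/76001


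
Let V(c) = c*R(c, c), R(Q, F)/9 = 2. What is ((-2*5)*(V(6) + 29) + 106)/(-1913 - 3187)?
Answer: 316/1275 ≈ 0.24784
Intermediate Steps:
R(Q, F) = 18 (R(Q, F) = 9*2 = 18)
V(c) = 18*c (V(c) = c*18 = 18*c)
((-2*5)*(V(6) + 29) + 106)/(-1913 - 3187) = ((-2*5)*(18*6 + 29) + 106)/(-1913 - 3187) = (-10*(108 + 29) + 106)/(-5100) = (-10*137 + 106)*(-1/5100) = (-1370 + 106)*(-1/5100) = -1264*(-1/5100) = 316/1275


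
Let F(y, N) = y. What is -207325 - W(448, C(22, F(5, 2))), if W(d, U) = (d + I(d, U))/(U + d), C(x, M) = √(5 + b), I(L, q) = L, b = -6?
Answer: -41611565533/200705 + 896*I/200705 ≈ -2.0733e+5 + 0.0044643*I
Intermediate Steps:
C(x, M) = I (C(x, M) = √(5 - 6) = √(-1) = I)
W(d, U) = 2*d/(U + d) (W(d, U) = (d + d)/(U + d) = (2*d)/(U + d) = 2*d/(U + d))
-207325 - W(448, C(22, F(5, 2))) = -207325 - 2*448/(I + 448) = -207325 - 2*448/(448 + I) = -207325 - 2*448*(448 - I)/200705 = -207325 - (401408/200705 - 896*I/200705) = -207325 + (-401408/200705 + 896*I/200705) = -41611565533/200705 + 896*I/200705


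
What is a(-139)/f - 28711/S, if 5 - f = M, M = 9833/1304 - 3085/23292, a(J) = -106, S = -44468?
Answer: 36316336715815/813136912052 ≈ 44.662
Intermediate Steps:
M = 56251849/7593192 (M = 9833*(1/1304) - 3085*1/23292 = 9833/1304 - 3085/23292 = 56251849/7593192 ≈ 7.4082)
f = -18285889/7593192 (f = 5 - 1*56251849/7593192 = 5 - 56251849/7593192 = -18285889/7593192 ≈ -2.4082)
a(-139)/f - 28711/S = -106/(-18285889/7593192) - 28711/(-44468) = -106*(-7593192/18285889) - 28711*(-1/44468) = 804878352/18285889 + 28711/44468 = 36316336715815/813136912052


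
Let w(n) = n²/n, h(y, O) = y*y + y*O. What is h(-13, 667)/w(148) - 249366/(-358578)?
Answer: -250976999/4422462 ≈ -56.750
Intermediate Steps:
h(y, O) = y² + O*y
w(n) = n
h(-13, 667)/w(148) - 249366/(-358578) = -13*(667 - 13)/148 - 249366/(-358578) = -13*654*(1/148) - 249366*(-1/358578) = -8502*1/148 + 41561/59763 = -4251/74 + 41561/59763 = -250976999/4422462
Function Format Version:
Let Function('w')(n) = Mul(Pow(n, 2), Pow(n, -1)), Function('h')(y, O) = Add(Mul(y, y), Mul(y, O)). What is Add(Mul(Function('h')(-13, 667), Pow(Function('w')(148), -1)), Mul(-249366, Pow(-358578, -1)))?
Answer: Rational(-250976999, 4422462) ≈ -56.750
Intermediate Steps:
Function('h')(y, O) = Add(Pow(y, 2), Mul(O, y))
Function('w')(n) = n
Add(Mul(Function('h')(-13, 667), Pow(Function('w')(148), -1)), Mul(-249366, Pow(-358578, -1))) = Add(Mul(Mul(-13, Add(667, -13)), Pow(148, -1)), Mul(-249366, Pow(-358578, -1))) = Add(Mul(Mul(-13, 654), Rational(1, 148)), Mul(-249366, Rational(-1, 358578))) = Add(Mul(-8502, Rational(1, 148)), Rational(41561, 59763)) = Add(Rational(-4251, 74), Rational(41561, 59763)) = Rational(-250976999, 4422462)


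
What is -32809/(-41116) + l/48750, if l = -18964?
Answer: 409857463/1002202500 ≈ 0.40896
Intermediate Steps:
-32809/(-41116) + l/48750 = -32809/(-41116) - 18964/48750 = -32809*(-1/41116) - 18964*1/48750 = 32809/41116 - 9482/24375 = 409857463/1002202500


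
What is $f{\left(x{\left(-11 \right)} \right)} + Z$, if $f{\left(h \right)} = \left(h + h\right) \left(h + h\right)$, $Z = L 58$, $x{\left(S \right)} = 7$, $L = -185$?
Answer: $-10534$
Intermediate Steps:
$Z = -10730$ ($Z = \left(-185\right) 58 = -10730$)
$f{\left(h \right)} = 4 h^{2}$ ($f{\left(h \right)} = 2 h 2 h = 4 h^{2}$)
$f{\left(x{\left(-11 \right)} \right)} + Z = 4 \cdot 7^{2} - 10730 = 4 \cdot 49 - 10730 = 196 - 10730 = -10534$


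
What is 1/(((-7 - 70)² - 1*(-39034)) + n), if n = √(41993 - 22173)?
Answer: 44963/2021651549 - 2*√4955/2021651549 ≈ 2.2171e-5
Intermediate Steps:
n = 2*√4955 (n = √19820 = 2*√4955 ≈ 140.78)
1/(((-7 - 70)² - 1*(-39034)) + n) = 1/(((-7 - 70)² - 1*(-39034)) + 2*√4955) = 1/(((-77)² + 39034) + 2*√4955) = 1/((5929 + 39034) + 2*√4955) = 1/(44963 + 2*√4955)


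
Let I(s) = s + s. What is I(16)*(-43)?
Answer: -1376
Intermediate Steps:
I(s) = 2*s
I(16)*(-43) = (2*16)*(-43) = 32*(-43) = -1376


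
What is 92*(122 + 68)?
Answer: 17480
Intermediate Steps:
92*(122 + 68) = 92*190 = 17480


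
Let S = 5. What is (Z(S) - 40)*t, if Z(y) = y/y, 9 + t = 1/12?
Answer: 1391/4 ≈ 347.75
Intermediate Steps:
t = -107/12 (t = -9 + 1/12 = -107/12 ≈ -8.9167)
Z(y) = 1
(Z(S) - 40)*t = (1 - 40)*(-107/12) = -39*(-107/12) = 1391/4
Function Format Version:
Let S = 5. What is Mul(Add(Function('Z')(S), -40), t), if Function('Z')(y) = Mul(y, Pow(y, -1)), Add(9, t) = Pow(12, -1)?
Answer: Rational(1391, 4) ≈ 347.75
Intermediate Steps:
t = Rational(-107, 12) (t = Add(-9, Pow(12, -1)) = Add(-9, Rational(1, 12)) = Rational(-107, 12) ≈ -8.9167)
Function('Z')(y) = 1
Mul(Add(Function('Z')(S), -40), t) = Mul(Add(1, -40), Rational(-107, 12)) = Mul(-39, Rational(-107, 12)) = Rational(1391, 4)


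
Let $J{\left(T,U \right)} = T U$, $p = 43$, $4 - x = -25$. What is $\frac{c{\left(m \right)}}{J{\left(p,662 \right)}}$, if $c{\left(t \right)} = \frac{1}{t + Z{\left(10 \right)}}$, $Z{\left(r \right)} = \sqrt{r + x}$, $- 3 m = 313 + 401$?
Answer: $- \frac{119}{805658965} - \frac{\sqrt{39}}{1611317930} \approx -1.5158 \cdot 10^{-7}$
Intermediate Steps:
$x = 29$ ($x = 4 - -25 = 4 + 25 = 29$)
$m = -238$ ($m = - \frac{313 + 401}{3} = \left(- \frac{1}{3}\right) 714 = -238$)
$Z{\left(r \right)} = \sqrt{29 + r}$ ($Z{\left(r \right)} = \sqrt{r + 29} = \sqrt{29 + r}$)
$c{\left(t \right)} = \frac{1}{t + \sqrt{39}}$ ($c{\left(t \right)} = \frac{1}{t + \sqrt{29 + 10}} = \frac{1}{t + \sqrt{39}}$)
$\frac{c{\left(m \right)}}{J{\left(p,662 \right)}} = \frac{1}{\left(-238 + \sqrt{39}\right) 43 \cdot 662} = \frac{1}{\left(-238 + \sqrt{39}\right) 28466} = \frac{1}{-238 + \sqrt{39}} \cdot \frac{1}{28466} = \frac{1}{28466 \left(-238 + \sqrt{39}\right)}$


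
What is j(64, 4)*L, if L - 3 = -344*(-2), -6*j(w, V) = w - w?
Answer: 0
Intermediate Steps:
j(w, V) = 0 (j(w, V) = -(w - w)/6 = -⅙*0 = 0)
L = 691 (L = 3 - 344*(-2) = 3 + 688 = 691)
j(64, 4)*L = 0*691 = 0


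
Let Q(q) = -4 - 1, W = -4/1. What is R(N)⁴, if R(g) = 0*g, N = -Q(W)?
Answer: 0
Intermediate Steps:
W = -4 (W = -4*1 = -4)
Q(q) = -5
N = 5 (N = -1*(-5) = 5)
R(g) = 0
R(N)⁴ = 0⁴ = 0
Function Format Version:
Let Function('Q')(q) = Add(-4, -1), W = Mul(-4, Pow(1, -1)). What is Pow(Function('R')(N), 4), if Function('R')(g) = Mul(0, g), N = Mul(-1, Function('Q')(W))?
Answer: 0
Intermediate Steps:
W = -4 (W = Mul(-4, 1) = -4)
Function('Q')(q) = -5
N = 5 (N = Mul(-1, -5) = 5)
Function('R')(g) = 0
Pow(Function('R')(N), 4) = Pow(0, 4) = 0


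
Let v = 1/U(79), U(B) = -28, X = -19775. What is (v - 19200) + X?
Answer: -1091301/28 ≈ -38975.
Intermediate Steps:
v = -1/28 (v = 1/(-28) = -1/28 ≈ -0.035714)
(v - 19200) + X = (-1/28 - 19200) - 19775 = -537601/28 - 19775 = -1091301/28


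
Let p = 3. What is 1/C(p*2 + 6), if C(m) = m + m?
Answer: 1/24 ≈ 0.041667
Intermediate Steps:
C(m) = 2*m
1/C(p*2 + 6) = 1/(2*(3*2 + 6)) = 1/(2*(6 + 6)) = 1/(2*12) = 1/24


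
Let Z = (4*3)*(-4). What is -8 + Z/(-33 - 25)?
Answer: -208/29 ≈ -7.1724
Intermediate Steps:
Z = -48 (Z = 12*(-4) = -48)
-8 + Z/(-33 - 25) = -8 - 48/(-33 - 25) = -8 - 48/(-58) = -8 - 1/58*(-48) = -8 + 24/29 = -208/29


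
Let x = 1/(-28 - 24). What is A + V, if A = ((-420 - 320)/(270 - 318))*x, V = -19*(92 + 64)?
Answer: -1849721/624 ≈ -2964.3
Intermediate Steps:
V = -2964 (V = -19*156 = -2964)
x = -1/52 (x = 1/(-52) = -1/52 ≈ -0.019231)
A = -185/624 (A = ((-420 - 320)/(270 - 318))*(-1/52) = -740/(-48)*(-1/52) = -740*(-1/48)*(-1/52) = (185/12)*(-1/52) = -185/624 ≈ -0.29647)
A + V = -185/624 - 2964 = -1849721/624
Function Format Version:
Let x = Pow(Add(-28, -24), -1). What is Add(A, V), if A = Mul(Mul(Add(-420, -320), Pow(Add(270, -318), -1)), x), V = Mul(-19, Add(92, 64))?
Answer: Rational(-1849721, 624) ≈ -2964.3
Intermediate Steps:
V = -2964 (V = Mul(-19, 156) = -2964)
x = Rational(-1, 52) (x = Pow(-52, -1) = Rational(-1, 52) ≈ -0.019231)
A = Rational(-185, 624) (A = Mul(Mul(Add(-420, -320), Pow(Add(270, -318), -1)), Rational(-1, 52)) = Mul(Mul(-740, Pow(-48, -1)), Rational(-1, 52)) = Mul(Mul(-740, Rational(-1, 48)), Rational(-1, 52)) = Mul(Rational(185, 12), Rational(-1, 52)) = Rational(-185, 624) ≈ -0.29647)
Add(A, V) = Add(Rational(-185, 624), -2964) = Rational(-1849721, 624)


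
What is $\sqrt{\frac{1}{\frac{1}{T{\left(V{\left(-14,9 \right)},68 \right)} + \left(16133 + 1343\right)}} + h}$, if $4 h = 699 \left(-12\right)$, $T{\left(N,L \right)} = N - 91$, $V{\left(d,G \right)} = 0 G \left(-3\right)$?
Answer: $14 \sqrt{78} \approx 123.64$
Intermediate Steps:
$V{\left(d,G \right)} = 0$ ($V{\left(d,G \right)} = 0 \left(-3\right) = 0$)
$T{\left(N,L \right)} = -91 + N$ ($T{\left(N,L \right)} = N - 91 = -91 + N$)
$h = -2097$ ($h = \frac{699 \left(-12\right)}{4} = \frac{1}{4} \left(-8388\right) = -2097$)
$\sqrt{\frac{1}{\frac{1}{T{\left(V{\left(-14,9 \right)},68 \right)} + \left(16133 + 1343\right)}} + h} = \sqrt{\frac{1}{\frac{1}{\left(-91 + 0\right) + \left(16133 + 1343\right)}} - 2097} = \sqrt{\frac{1}{\frac{1}{-91 + 17476}} - 2097} = \sqrt{\frac{1}{\frac{1}{17385}} - 2097} = \sqrt{17385 - 2097} = \sqrt{15288} = 14 \sqrt{78}$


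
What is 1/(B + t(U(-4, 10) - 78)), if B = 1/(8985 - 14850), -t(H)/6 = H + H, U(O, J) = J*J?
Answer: -5865/1548361 ≈ -0.0037879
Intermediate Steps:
U(O, J) = J**2
t(H) = -12*H (t(H) = -6*(H + H) = -12*H)
B = -1/5865 (B = 1/(-5865) = -1/5865 ≈ -0.00017050)
1/(B + t(U(-4, 10) - 78)) = 1/(-1/5865 - 12*(10**2 - 78)) = 1/(-1/5865 - 12*(100 - 78)) = 1/(-1/5865 - 12*22) = 1/(-1/5865 - 264) = 1/(-1548361/5865) = -5865/1548361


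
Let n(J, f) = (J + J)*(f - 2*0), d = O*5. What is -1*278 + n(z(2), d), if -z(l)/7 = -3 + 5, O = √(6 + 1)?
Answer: -278 - 140*√7 ≈ -648.41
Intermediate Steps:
O = √7 ≈ 2.6458
z(l) = -14 (z(l) = -7*(-3 + 5) = -7*2 = -14)
d = 5*√7 (d = √7*5 = 5*√7 ≈ 13.229)
n(J, f) = 2*J*f (n(J, f) = (2*J)*(f + 0) = (2*J)*f = 2*J*f)
-1*278 + n(z(2), d) = -1*278 + 2*(-14)*(5*√7) = -278 - 140*√7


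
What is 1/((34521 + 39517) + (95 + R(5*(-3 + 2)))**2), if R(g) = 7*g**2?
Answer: 1/146938 ≈ 6.8056e-6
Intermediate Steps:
1/((34521 + 39517) + (95 + R(5*(-3 + 2)))**2) = 1/((34521 + 39517) + (95 + 7*(5*(-3 + 2))**2)**2) = 1/(74038 + (95 + 7*(5*(-1))**2)**2) = 1/(74038 + (95 + 7*(-5)**2)**2) = 1/(74038 + (95 + 7*25)**2) = 1/(74038 + (95 + 175)**2) = 1/(74038 + 270**2) = 1/(74038 + 72900) = 1/146938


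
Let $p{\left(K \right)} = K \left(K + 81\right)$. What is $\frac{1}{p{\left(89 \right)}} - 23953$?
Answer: $- \frac{362408889}{15130} \approx -23953.0$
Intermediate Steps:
$p{\left(K \right)} = K \left(81 + K\right)$
$\frac{1}{p{\left(89 \right)}} - 23953 = \frac{1}{89 \left(81 + 89\right)} - 23953 = \frac{1}{89 \cdot 170} - 23953 = \frac{1}{15130} - 23953 = - \frac{362408889}{15130}$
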